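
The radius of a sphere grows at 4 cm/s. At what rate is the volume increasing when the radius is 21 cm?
7056π cm³/s

V = (4/3)πr³
dV/dt = dV/dr · dr/dt = 4πr² · 4
At r = 21: dV/dt = 7056π cm³/s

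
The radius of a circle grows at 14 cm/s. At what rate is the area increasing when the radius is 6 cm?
168π cm²/s

A = πr²
dA/dt = 2πr · dr/dt = 2π(6)(14) = 168π cm²/s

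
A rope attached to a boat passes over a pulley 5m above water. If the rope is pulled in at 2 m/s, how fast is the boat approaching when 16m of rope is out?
32√231/231 ≈ 2.105 m/s

rope² = x² + 5²
x = √(16² - 5²) = √231
dx/dt = (rope/x) · d(rope)/dt = (16/√231) · (-2) = -32√231/231 m/s
The boat approaches at 32√231/231 ≈ 2.105 m/s.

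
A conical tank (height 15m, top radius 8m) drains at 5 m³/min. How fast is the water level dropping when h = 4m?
1125/(1024π) ≈ 0.3497 m/min

r/h = 8/15, so r = (8/15)h
V = (1/3)πr²h = (1/3)π((8/15)h)²h = (64/675)πh³
dV/dh = (64/225)πh²
dh/dt = (dV/dt)/(dV/dh) = -5/((64/225)π·4²) = -1125/(1024π) m/min
The level is dropping at 1125/(1024π) ≈ 0.3497 m/min.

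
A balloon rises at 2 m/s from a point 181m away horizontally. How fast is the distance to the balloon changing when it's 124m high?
248√48137/48137 ≈ 1.13 m/s

z² = 181² + y²
z = √(181² + 124²) = √48137
dz/dt = y/z · dy/dt = 124/√48137 · 2 = 248√48137/48137 ≈ 1.13 m/s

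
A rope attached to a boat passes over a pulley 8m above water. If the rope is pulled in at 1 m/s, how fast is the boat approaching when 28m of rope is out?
7√5/15 ≈ 1.043 m/s

rope² = x² + 8²
x = √(28² - 8²) = 12√5
dx/dt = (rope/x) · d(rope)/dt = (28/(12√5)) · (-1) = -7√5/15 m/s
The boat approaches at 7√5/15 ≈ 1.043 m/s.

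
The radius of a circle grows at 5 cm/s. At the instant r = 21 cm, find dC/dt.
10π cm/s

C = 2πr
dC/dt = 2π · dr/dt = 2π · 5 = 10π cm/s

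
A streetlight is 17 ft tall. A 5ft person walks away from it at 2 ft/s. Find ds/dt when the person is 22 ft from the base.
5/6 ft/s

By similar triangles: 17/(x+s) = 5/s
Solving: s = 5x/12
ds/dt = 5/12 · dx/dt = 5/12 · 2 = 5/6 ft/s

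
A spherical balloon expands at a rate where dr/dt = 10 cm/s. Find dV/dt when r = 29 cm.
33640π cm³/s

V = (4/3)πr³
dV/dt = dV/dr · dr/dt = 4πr² · 10
At r = 29: dV/dt = 33640π cm³/s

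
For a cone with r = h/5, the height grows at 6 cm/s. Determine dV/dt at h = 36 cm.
7776π/25 cm³/s

V = (1/3)π(h/5)²h = πh³/75
dV/dt = πh²/25 · 6
At h = 36: dV/dt = 7776π/25 cm³/s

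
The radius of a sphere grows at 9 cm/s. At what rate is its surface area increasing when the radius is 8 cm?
576π cm²/s

S = 4πr²
dS/dt = dS/dr · dr/dt = 8πr · 9
At r = 8: dS/dt = 576π cm²/s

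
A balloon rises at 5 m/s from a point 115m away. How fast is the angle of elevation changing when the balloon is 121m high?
0.020634 rad/s

tan(θ) = y/115
sec²(θ) · dθ/dt = (1/115) · dy/dt
dθ/dt = cos²(θ)/115 · 5 = 115/(115² + 121²) · 5
dθ/dt = 0.020634 rad/s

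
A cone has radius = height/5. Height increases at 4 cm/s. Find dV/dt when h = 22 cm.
1936π/25 cm³/s

V = (1/3)π(h/5)²h = πh³/75
dV/dt = πh²/25 · 4
At h = 22: dV/dt = 1936π/25 cm³/s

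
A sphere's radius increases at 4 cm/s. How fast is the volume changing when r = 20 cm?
6400π cm³/s

V = (4/3)πr³
dV/dt = dV/dr · dr/dt = 4πr² · 4
At r = 20: dV/dt = 6400π cm³/s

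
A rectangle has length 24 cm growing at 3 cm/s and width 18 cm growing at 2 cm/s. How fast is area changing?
102 cm²/s

A = lw
dA/dt = w·dl/dt + l·dw/dt = 18·3 + 24·2 = 102 cm²/s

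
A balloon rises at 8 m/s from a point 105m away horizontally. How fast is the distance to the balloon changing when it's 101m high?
404√21226/10613 ≈ 5.546 m/s

z² = 105² + y²
z = √(105² + 101²) = √21226
dz/dt = y/z · dy/dt = 101/√21226 · 8 = 404√21226/10613 ≈ 5.546 m/s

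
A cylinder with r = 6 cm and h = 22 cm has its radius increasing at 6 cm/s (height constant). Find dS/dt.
408π cm²/s

S = 2πrh + 2πr² (lateral + bases)
dS/dt = (2πh + 4πr)·dr/dt = (2π·22 + 4π·6)·6
= 408π cm²/s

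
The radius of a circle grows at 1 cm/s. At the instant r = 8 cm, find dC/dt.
2π cm/s

C = 2πr
dC/dt = 2π · dr/dt = 2π · 1 = 2π cm/s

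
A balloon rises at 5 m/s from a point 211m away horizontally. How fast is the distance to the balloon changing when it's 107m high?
107√55970/11194 ≈ 2.261 m/s

z² = 211² + y²
z = √(211² + 107²) = √55970
dz/dt = y/z · dy/dt = 107/√55970 · 5 = 107√55970/11194 ≈ 2.261 m/s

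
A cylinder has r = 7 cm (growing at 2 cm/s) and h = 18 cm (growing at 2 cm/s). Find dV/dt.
602π cm³/s

V = πr²h
dV/dt = 2πrh·dr/dt + πr²·dh/dt
= 2π(7)(18)(2) + π(7)²(2)
= 602π cm³/s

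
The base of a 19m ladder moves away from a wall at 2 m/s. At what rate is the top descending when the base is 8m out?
16√33/99 ≈ 0.9284 m/s

x² + y² = 19²
2x·dx/dt + 2y·dy/dt = 0
dy/dt = -x/y · dx/dt = -8/(3√33) · 2 = -16√33/99 m/s
The top is descending at 16√33/99 ≈ 0.9284 m/s.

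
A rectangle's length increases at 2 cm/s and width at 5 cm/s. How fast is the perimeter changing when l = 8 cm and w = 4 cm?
14 cm/s

P = 2(l + w)
dP/dt = 2(dl/dt + dw/dt) = 2(2 + 5) = 14 cm/s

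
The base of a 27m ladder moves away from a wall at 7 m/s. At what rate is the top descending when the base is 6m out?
2√77/11 ≈ 1.595 m/s

x² + y² = 27²
2x·dx/dt + 2y·dy/dt = 0
dy/dt = -x/y · dx/dt = -6/(3√77) · 7 = -2√77/11 m/s
The top is descending at 2√77/11 ≈ 1.595 m/s.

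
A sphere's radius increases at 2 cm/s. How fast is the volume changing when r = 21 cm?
3528π cm³/s

V = (4/3)πr³
dV/dt = dV/dr · dr/dt = 4πr² · 2
At r = 21: dV/dt = 3528π cm³/s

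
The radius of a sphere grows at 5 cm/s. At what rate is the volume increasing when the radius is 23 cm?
10580π cm³/s

V = (4/3)πr³
dV/dt = dV/dr · dr/dt = 4πr² · 5
At r = 23: dV/dt = 10580π cm³/s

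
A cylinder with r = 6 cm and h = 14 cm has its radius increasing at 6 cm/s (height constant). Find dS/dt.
312π cm²/s

S = 2πrh + 2πr² (lateral + bases)
dS/dt = (2πh + 4πr)·dr/dt = (2π·14 + 4π·6)·6
= 312π cm²/s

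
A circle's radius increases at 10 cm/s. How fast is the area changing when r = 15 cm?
300π cm²/s

A = πr²
dA/dt = 2πr · dr/dt = 2π(15)(10) = 300π cm²/s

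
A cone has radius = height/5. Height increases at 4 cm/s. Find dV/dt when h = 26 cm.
2704π/25 cm³/s

V = (1/3)π(h/5)²h = πh³/75
dV/dt = πh²/25 · 4
At h = 26: dV/dt = 2704π/25 cm³/s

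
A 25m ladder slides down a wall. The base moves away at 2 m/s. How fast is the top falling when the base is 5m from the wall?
√6/6 ≈ 0.4082 m/s

x² + y² = 25²
2x·dx/dt + 2y·dy/dt = 0
dy/dt = -x/y · dx/dt = -5/(10√6) · 2 = -√6/6 m/s
The top is descending at √6/6 ≈ 0.4082 m/s.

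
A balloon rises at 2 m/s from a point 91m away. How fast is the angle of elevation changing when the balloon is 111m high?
0.008834 rad/s

tan(θ) = y/91
sec²(θ) · dθ/dt = (1/91) · dy/dt
dθ/dt = cos²(θ)/91 · 2 = 91/(91² + 111²) · 2
dθ/dt = 0.008834 rad/s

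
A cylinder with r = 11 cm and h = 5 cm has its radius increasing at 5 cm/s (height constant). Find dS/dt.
270π cm²/s

S = 2πrh + 2πr² (lateral + bases)
dS/dt = (2πh + 4πr)·dr/dt = (2π·5 + 4π·11)·5
= 270π cm²/s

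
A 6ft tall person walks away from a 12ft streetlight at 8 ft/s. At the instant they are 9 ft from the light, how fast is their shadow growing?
8 ft/s

By similar triangles: 12/(x+s) = 6/s
Solving: s = 6x/6
ds/dt = 6/6 · dx/dt = 1 · 8 = 8 ft/s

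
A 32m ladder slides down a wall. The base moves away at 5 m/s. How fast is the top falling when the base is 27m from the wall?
27√295/59 ≈ 7.86 m/s

x² + y² = 32²
2x·dx/dt + 2y·dy/dt = 0
dy/dt = -x/y · dx/dt = -27/√295 · 5 = -27√295/59 m/s
The top is descending at 27√295/59 ≈ 7.86 m/s.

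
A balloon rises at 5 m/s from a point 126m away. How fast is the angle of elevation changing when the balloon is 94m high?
0.025494 rad/s

tan(θ) = y/126
sec²(θ) · dθ/dt = (1/126) · dy/dt
dθ/dt = cos²(θ)/126 · 5 = 126/(126² + 94²) · 5
dθ/dt = 0.025494 rad/s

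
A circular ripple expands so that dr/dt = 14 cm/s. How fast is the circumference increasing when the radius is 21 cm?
28π cm/s

C = 2πr
dC/dt = 2π · dr/dt = 2π · 14 = 28π cm/s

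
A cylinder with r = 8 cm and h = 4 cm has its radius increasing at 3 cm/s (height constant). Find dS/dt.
120π cm²/s

S = 2πrh + 2πr² (lateral + bases)
dS/dt = (2πh + 4πr)·dr/dt = (2π·4 + 4π·8)·3
= 120π cm²/s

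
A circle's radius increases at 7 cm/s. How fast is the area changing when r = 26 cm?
364π cm²/s

A = πr²
dA/dt = 2πr · dr/dt = 2π(26)(7) = 364π cm²/s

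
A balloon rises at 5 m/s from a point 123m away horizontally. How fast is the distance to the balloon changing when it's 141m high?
47√3890/778 ≈ 3.768 m/s

z² = 123² + y²
z = √(123² + 141²) = 3√3890
dz/dt = y/z · dy/dt = 141/(3√3890) · 5 = 47√3890/778 ≈ 3.768 m/s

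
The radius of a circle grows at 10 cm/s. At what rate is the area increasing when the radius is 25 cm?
500π cm²/s

A = πr²
dA/dt = 2πr · dr/dt = 2π(25)(10) = 500π cm²/s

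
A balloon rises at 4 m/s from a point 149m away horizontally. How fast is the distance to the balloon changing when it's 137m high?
274√40970/20485 ≈ 2.707 m/s

z² = 149² + y²
z = √(149² + 137²) = √40970
dz/dt = y/z · dy/dt = 137/√40970 · 4 = 274√40970/20485 ≈ 2.707 m/s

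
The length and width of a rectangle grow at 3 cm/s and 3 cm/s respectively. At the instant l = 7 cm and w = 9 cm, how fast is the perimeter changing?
12 cm/s

P = 2(l + w)
dP/dt = 2(dl/dt + dw/dt) = 2(3 + 3) = 12 cm/s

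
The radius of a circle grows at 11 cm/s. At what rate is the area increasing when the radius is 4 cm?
88π cm²/s

A = πr²
dA/dt = 2πr · dr/dt = 2π(4)(11) = 88π cm²/s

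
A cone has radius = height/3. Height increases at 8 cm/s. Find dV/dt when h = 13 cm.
1352π/9 cm³/s

V = (1/3)π(h/3)²h = πh³/27
dV/dt = πh²/9 · 8
At h = 13: dV/dt = 1352π/9 cm³/s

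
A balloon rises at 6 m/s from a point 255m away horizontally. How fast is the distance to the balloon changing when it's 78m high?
156√7901/7901 ≈ 1.755 m/s

z² = 255² + y²
z = √(255² + 78²) = 3√7901
dz/dt = y/z · dy/dt = 78/(3√7901) · 6 = 156√7901/7901 ≈ 1.755 m/s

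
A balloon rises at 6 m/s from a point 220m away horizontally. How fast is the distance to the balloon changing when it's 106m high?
318√14909/14909 ≈ 2.604 m/s

z² = 220² + y²
z = √(220² + 106²) = 2√14909
dz/dt = y/z · dy/dt = 106/(2√14909) · 6 = 318√14909/14909 ≈ 2.604 m/s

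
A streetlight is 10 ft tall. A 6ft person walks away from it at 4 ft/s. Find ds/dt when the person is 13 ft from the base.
6 ft/s

By similar triangles: 10/(x+s) = 6/s
Solving: s = 6x/4
ds/dt = 6/4 · dx/dt = 3/2 · 4 = 6 ft/s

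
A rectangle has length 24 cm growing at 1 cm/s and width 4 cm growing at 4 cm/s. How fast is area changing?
100 cm²/s

A = lw
dA/dt = w·dl/dt + l·dw/dt = 4·1 + 24·4 = 100 cm²/s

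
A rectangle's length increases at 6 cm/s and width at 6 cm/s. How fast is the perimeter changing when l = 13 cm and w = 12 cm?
24 cm/s

P = 2(l + w)
dP/dt = 2(dl/dt + dw/dt) = 2(6 + 6) = 24 cm/s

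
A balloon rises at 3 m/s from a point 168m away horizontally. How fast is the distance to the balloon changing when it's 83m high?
249√35113/35113 ≈ 1.329 m/s

z² = 168² + y²
z = √(168² + 83²) = √35113
dz/dt = y/z · dy/dt = 83/√35113 · 3 = 249√35113/35113 ≈ 1.329 m/s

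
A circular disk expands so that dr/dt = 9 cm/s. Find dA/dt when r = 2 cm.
36π cm²/s

A = πr²
dA/dt = 2πr · dr/dt = 2π(2)(9) = 36π cm²/s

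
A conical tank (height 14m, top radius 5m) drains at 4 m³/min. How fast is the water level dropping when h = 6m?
196/(225π) ≈ 0.2773 m/min

r/h = 5/14, so r = (5/14)h
V = (1/3)πr²h = (1/3)π((5/14)h)²h = (25/588)πh³
dV/dh = (25/196)πh²
dh/dt = (dV/dt)/(dV/dh) = -4/((25/196)π·6²) = -196/(225π) m/min
The level is dropping at 196/(225π) ≈ 0.2773 m/min.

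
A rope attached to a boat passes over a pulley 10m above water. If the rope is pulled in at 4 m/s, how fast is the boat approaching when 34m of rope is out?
17√66/33 ≈ 4.185 m/s

rope² = x² + 10²
x = √(34² - 10²) = 4√66
dx/dt = (rope/x) · d(rope)/dt = (34/(4√66)) · (-4) = -17√66/33 m/s
The boat approaches at 17√66/33 ≈ 4.185 m/s.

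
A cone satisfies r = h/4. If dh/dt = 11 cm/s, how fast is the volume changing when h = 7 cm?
539π/16 cm³/s

V = (1/3)π(h/4)²h = πh³/48
dV/dt = πh²/16 · 11
At h = 7: dV/dt = 539π/16 cm³/s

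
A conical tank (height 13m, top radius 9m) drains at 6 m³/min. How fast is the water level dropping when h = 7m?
338/(1323π) ≈ 0.08132 m/min

r/h = 9/13, so r = (9/13)h
V = (1/3)πr²h = (1/3)π((9/13)h)²h = (27/169)πh³
dV/dh = (81/169)πh²
dh/dt = (dV/dt)/(dV/dh) = -6/((81/169)π·7²) = -338/(1323π) m/min
The level is dropping at 338/(1323π) ≈ 0.08132 m/min.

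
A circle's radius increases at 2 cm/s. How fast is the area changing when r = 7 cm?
28π cm²/s

A = πr²
dA/dt = 2πr · dr/dt = 2π(7)(2) = 28π cm²/s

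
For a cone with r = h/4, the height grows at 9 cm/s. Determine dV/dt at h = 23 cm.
4761π/16 cm³/s

V = (1/3)π(h/4)²h = πh³/48
dV/dt = πh²/16 · 9
At h = 23: dV/dt = 4761π/16 cm³/s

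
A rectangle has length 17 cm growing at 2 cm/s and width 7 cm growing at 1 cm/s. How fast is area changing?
31 cm²/s

A = lw
dA/dt = w·dl/dt + l·dw/dt = 7·2 + 17·1 = 31 cm²/s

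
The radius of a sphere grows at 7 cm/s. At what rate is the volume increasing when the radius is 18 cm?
9072π cm³/s

V = (4/3)πr³
dV/dt = dV/dr · dr/dt = 4πr² · 7
At r = 18: dV/dt = 9072π cm³/s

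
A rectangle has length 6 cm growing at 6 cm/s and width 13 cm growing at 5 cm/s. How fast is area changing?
108 cm²/s

A = lw
dA/dt = w·dl/dt + l·dw/dt = 13·6 + 6·5 = 108 cm²/s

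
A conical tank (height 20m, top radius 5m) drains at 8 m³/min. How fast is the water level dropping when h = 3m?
128/(9π) ≈ 4.527 m/min

r/h = 5/20, so r = (1/4)h
V = (1/3)πr²h = (1/3)π((1/4)h)²h = (1/48)πh³
dV/dh = (1/16)πh²
dh/dt = (dV/dt)/(dV/dh) = -8/((1/16)π·3²) = -128/(9π) m/min
The level is dropping at 128/(9π) ≈ 4.527 m/min.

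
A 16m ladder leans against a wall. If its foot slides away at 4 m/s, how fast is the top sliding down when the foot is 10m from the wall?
20√39/39 ≈ 3.203 m/s

x² + y² = 16²
2x·dx/dt + 2y·dy/dt = 0
dy/dt = -x/y · dx/dt = -10/(2√39) · 4 = -20√39/39 m/s
The top is descending at 20√39/39 ≈ 3.203 m/s.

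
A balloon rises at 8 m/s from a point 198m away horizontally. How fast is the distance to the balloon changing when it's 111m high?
296√229/1145 ≈ 3.912 m/s

z² = 198² + y²
z = √(198² + 111²) = 15√229
dz/dt = y/z · dy/dt = 111/(15√229) · 8 = 296√229/1145 ≈ 3.912 m/s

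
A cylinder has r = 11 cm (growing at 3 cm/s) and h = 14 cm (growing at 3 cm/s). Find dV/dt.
1287π cm³/s

V = πr²h
dV/dt = 2πrh·dr/dt + πr²·dh/dt
= 2π(11)(14)(3) + π(11)²(3)
= 1287π cm³/s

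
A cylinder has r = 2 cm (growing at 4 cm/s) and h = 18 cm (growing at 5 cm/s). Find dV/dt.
308π cm³/s

V = πr²h
dV/dt = 2πrh·dr/dt + πr²·dh/dt
= 2π(2)(18)(4) + π(2)²(5)
= 308π cm³/s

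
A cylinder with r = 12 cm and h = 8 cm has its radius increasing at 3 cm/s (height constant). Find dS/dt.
192π cm²/s

S = 2πrh + 2πr² (lateral + bases)
dS/dt = (2πh + 4πr)·dr/dt = (2π·8 + 4π·12)·3
= 192π cm²/s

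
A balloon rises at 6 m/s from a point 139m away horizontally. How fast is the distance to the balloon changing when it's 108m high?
648√30985/30985 ≈ 3.681 m/s

z² = 139² + y²
z = √(139² + 108²) = √30985
dz/dt = y/z · dy/dt = 108/√30985 · 6 = 648√30985/30985 ≈ 3.681 m/s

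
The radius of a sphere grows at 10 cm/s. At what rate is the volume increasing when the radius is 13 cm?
6760π cm³/s

V = (4/3)πr³
dV/dt = dV/dr · dr/dt = 4πr² · 10
At r = 13: dV/dt = 6760π cm³/s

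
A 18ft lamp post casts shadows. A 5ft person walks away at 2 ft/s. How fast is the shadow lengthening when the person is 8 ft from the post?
10/13 ft/s

By similar triangles: 18/(x+s) = 5/s
Solving: s = 5x/13
ds/dt = 5/13 · dx/dt = 5/13 · 2 = 10/13 ft/s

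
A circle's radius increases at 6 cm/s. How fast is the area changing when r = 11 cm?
132π cm²/s

A = πr²
dA/dt = 2πr · dr/dt = 2π(11)(6) = 132π cm²/s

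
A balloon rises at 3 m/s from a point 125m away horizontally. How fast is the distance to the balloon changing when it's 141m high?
423√35506/35506 ≈ 2.245 m/s

z² = 125² + y²
z = √(125² + 141²) = √35506
dz/dt = y/z · dy/dt = 141/√35506 · 3 = 423√35506/35506 ≈ 2.245 m/s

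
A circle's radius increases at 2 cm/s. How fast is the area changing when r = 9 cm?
36π cm²/s

A = πr²
dA/dt = 2πr · dr/dt = 2π(9)(2) = 36π cm²/s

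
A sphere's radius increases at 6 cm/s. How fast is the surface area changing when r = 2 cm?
96π cm²/s

S = 4πr²
dS/dt = dS/dr · dr/dt = 8πr · 6
At r = 2: dS/dt = 96π cm²/s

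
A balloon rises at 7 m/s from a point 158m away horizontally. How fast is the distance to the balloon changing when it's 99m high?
693√34765/34765 ≈ 3.717 m/s

z² = 158² + y²
z = √(158² + 99²) = √34765
dz/dt = y/z · dy/dt = 99/√34765 · 7 = 693√34765/34765 ≈ 3.717 m/s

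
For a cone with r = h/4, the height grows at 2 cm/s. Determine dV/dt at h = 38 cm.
361π/2 cm³/s

V = (1/3)π(h/4)²h = πh³/48
dV/dt = πh²/16 · 2
At h = 38: dV/dt = 361π/2 cm³/s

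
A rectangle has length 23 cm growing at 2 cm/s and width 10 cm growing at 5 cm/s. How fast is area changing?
135 cm²/s

A = lw
dA/dt = w·dl/dt + l·dw/dt = 10·2 + 23·5 = 135 cm²/s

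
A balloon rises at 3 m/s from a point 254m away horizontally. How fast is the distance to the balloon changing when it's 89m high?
267√72437/72437 ≈ 0.992 m/s

z² = 254² + y²
z = √(254² + 89²) = √72437
dz/dt = y/z · dy/dt = 89/√72437 · 3 = 267√72437/72437 ≈ 0.992 m/s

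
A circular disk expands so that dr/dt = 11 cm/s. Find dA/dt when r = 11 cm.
242π cm²/s

A = πr²
dA/dt = 2πr · dr/dt = 2π(11)(11) = 242π cm²/s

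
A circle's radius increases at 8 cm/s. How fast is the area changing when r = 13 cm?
208π cm²/s

A = πr²
dA/dt = 2πr · dr/dt = 2π(13)(8) = 208π cm²/s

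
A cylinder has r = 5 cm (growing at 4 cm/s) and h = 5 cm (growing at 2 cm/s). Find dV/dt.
250π cm³/s

V = πr²h
dV/dt = 2πrh·dr/dt + πr²·dh/dt
= 2π(5)(5)(4) + π(5)²(2)
= 250π cm³/s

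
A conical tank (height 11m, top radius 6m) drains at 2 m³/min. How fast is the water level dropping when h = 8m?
121/(1152π) ≈ 0.03343 m/min

r/h = 6/11, so r = (6/11)h
V = (1/3)πr²h = (1/3)π((6/11)h)²h = (12/121)πh³
dV/dh = (36/121)πh²
dh/dt = (dV/dt)/(dV/dh) = -2/((36/121)π·8²) = -121/(1152π) m/min
The level is dropping at 121/(1152π) ≈ 0.03343 m/min.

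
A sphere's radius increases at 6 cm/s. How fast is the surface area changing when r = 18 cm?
864π cm²/s

S = 4πr²
dS/dt = dS/dr · dr/dt = 8πr · 6
At r = 18: dS/dt = 864π cm²/s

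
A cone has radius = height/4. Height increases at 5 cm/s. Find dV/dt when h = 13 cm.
845π/16 cm³/s

V = (1/3)π(h/4)²h = πh³/48
dV/dt = πh²/16 · 5
At h = 13: dV/dt = 845π/16 cm³/s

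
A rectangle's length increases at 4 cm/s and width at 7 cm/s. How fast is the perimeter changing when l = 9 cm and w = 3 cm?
22 cm/s

P = 2(l + w)
dP/dt = 2(dl/dt + dw/dt) = 2(4 + 7) = 22 cm/s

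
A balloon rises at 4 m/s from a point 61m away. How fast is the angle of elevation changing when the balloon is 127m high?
0.012292 rad/s

tan(θ) = y/61
sec²(θ) · dθ/dt = (1/61) · dy/dt
dθ/dt = cos²(θ)/61 · 4 = 61/(61² + 127²) · 4
dθ/dt = 0.012292 rad/s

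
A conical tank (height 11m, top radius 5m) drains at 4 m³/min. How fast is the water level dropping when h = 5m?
484/(625π) ≈ 0.2465 m/min

r/h = 5/11, so r = (5/11)h
V = (1/3)πr²h = (1/3)π((5/11)h)²h = (25/363)πh³
dV/dh = (25/121)πh²
dh/dt = (dV/dt)/(dV/dh) = -4/((25/121)π·5²) = -484/(625π) m/min
The level is dropping at 484/(625π) ≈ 0.2465 m/min.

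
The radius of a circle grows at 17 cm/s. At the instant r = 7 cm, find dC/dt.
34π cm/s

C = 2πr
dC/dt = 2π · dr/dt = 2π · 17 = 34π cm/s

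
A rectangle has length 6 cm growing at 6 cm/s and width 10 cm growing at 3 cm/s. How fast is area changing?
78 cm²/s

A = lw
dA/dt = w·dl/dt + l·dw/dt = 10·6 + 6·3 = 78 cm²/s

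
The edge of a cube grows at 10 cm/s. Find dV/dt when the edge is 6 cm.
1080 cm³/s

V = s³
dV/dt = 3s² · ds/dt = 3·6²·10 = 1080 cm³/s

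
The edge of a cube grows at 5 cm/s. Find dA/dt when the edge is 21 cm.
1260 cm²/s

A = 6s²
dA/dt = 12s · ds/dt = 12·21·5 = 1260 cm²/s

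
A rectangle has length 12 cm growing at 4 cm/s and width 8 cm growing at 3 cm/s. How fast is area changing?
68 cm²/s

A = lw
dA/dt = w·dl/dt + l·dw/dt = 8·4 + 12·3 = 68 cm²/s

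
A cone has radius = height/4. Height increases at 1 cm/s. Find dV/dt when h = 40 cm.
100π cm³/s

V = (1/3)π(h/4)²h = πh³/48
dV/dt = πh²/16 · 1
At h = 40: dV/dt = 100π cm³/s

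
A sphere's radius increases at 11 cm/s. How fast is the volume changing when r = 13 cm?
7436π cm³/s

V = (4/3)πr³
dV/dt = dV/dr · dr/dt = 4πr² · 11
At r = 13: dV/dt = 7436π cm³/s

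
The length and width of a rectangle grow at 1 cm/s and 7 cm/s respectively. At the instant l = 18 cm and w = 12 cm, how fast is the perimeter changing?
16 cm/s

P = 2(l + w)
dP/dt = 2(dl/dt + dw/dt) = 2(1 + 7) = 16 cm/s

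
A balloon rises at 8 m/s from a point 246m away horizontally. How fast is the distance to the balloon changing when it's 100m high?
400√61/1037 ≈ 3.013 m/s

z² = 246² + y²
z = √(246² + 100²) = 34√61
dz/dt = y/z · dy/dt = 100/(34√61) · 8 = 400√61/1037 ≈ 3.013 m/s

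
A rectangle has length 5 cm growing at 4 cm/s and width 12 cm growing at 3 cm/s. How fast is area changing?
63 cm²/s

A = lw
dA/dt = w·dl/dt + l·dw/dt = 12·4 + 5·3 = 63 cm²/s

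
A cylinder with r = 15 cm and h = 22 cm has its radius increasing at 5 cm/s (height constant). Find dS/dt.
520π cm²/s

S = 2πrh + 2πr² (lateral + bases)
dS/dt = (2πh + 4πr)·dr/dt = (2π·22 + 4π·15)·5
= 520π cm²/s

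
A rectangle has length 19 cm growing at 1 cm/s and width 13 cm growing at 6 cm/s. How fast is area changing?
127 cm²/s

A = lw
dA/dt = w·dl/dt + l·dw/dt = 13·1 + 19·6 = 127 cm²/s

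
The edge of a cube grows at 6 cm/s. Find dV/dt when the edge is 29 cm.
15138 cm³/s

V = s³
dV/dt = 3s² · ds/dt = 3·29²·6 = 15138 cm³/s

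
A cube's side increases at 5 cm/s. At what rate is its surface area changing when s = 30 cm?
1800 cm²/s

A = 6s²
dA/dt = 12s · ds/dt = 12·30·5 = 1800 cm²/s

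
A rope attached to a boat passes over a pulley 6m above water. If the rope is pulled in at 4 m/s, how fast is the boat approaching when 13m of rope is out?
52√133/133 ≈ 4.509 m/s

rope² = x² + 6²
x = √(13² - 6²) = √133
dx/dt = (rope/x) · d(rope)/dt = (13/√133) · (-4) = -52√133/133 m/s
The boat approaches at 52√133/133 ≈ 4.509 m/s.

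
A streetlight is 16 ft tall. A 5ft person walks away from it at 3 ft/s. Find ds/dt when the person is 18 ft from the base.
15/11 ft/s

By similar triangles: 16/(x+s) = 5/s
Solving: s = 5x/11
ds/dt = 5/11 · dx/dt = 5/11 · 3 = 15/11 ft/s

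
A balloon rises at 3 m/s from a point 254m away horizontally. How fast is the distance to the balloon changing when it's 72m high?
108√697/3485 ≈ 0.8182 m/s

z² = 254² + y²
z = √(254² + 72²) = 10√697
dz/dt = y/z · dy/dt = 72/(10√697) · 3 = 108√697/3485 ≈ 0.8182 m/s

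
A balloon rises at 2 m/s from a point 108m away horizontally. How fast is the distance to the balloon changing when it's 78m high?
26√493/493 ≈ 1.171 m/s

z² = 108² + y²
z = √(108² + 78²) = 6√493
dz/dt = y/z · dy/dt = 78/(6√493) · 2 = 26√493/493 ≈ 1.171 m/s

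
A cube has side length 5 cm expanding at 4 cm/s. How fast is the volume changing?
300 cm³/s

V = s³
dV/dt = 3s² · ds/dt = 3·5²·4 = 300 cm³/s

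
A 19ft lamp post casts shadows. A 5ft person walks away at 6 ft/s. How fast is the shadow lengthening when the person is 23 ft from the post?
15/7 ft/s

By similar triangles: 19/(x+s) = 5/s
Solving: s = 5x/14
ds/dt = 5/14 · dx/dt = 5/14 · 6 = 15/7 ft/s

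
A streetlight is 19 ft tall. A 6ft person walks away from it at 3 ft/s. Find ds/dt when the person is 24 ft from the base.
18/13 ft/s

By similar triangles: 19/(x+s) = 6/s
Solving: s = 6x/13
ds/dt = 6/13 · dx/dt = 6/13 · 3 = 18/13 ft/s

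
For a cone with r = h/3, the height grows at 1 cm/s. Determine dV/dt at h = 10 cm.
100π/9 cm³/s

V = (1/3)π(h/3)²h = πh³/27
dV/dt = πh²/9 · 1
At h = 10: dV/dt = 100π/9 cm³/s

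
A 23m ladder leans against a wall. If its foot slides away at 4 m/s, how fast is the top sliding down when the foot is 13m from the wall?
13√10/15 ≈ 2.741 m/s

x² + y² = 23²
2x·dx/dt + 2y·dy/dt = 0
dy/dt = -x/y · dx/dt = -13/(6√10) · 4 = -13√10/15 m/s
The top is descending at 13√10/15 ≈ 2.741 m/s.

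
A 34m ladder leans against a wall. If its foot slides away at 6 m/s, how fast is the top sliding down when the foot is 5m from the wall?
10√1131/377 ≈ 0.8921 m/s

x² + y² = 34²
2x·dx/dt + 2y·dy/dt = 0
dy/dt = -x/y · dx/dt = -5/√1131 · 6 = -10√1131/377 m/s
The top is descending at 10√1131/377 ≈ 0.8921 m/s.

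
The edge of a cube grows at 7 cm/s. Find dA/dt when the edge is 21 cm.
1764 cm²/s

A = 6s²
dA/dt = 12s · ds/dt = 12·21·7 = 1764 cm²/s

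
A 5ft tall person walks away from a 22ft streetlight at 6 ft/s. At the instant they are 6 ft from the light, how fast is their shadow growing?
30/17 ft/s

By similar triangles: 22/(x+s) = 5/s
Solving: s = 5x/17
ds/dt = 5/17 · dx/dt = 5/17 · 6 = 30/17 ft/s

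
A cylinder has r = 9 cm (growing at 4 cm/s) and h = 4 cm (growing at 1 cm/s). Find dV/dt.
369π cm³/s

V = πr²h
dV/dt = 2πrh·dr/dt + πr²·dh/dt
= 2π(9)(4)(4) + π(9)²(1)
= 369π cm³/s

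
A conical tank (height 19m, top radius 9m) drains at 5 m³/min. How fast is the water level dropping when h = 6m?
1805/(2916π) ≈ 0.197 m/min

r/h = 9/19, so r = (9/19)h
V = (1/3)πr²h = (1/3)π((9/19)h)²h = (27/361)πh³
dV/dh = (81/361)πh²
dh/dt = (dV/dt)/(dV/dh) = -5/((81/361)π·6²) = -1805/(2916π) m/min
The level is dropping at 1805/(2916π) ≈ 0.197 m/min.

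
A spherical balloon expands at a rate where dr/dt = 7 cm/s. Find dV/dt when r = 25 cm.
17500π cm³/s

V = (4/3)πr³
dV/dt = dV/dr · dr/dt = 4πr² · 7
At r = 25: dV/dt = 17500π cm³/s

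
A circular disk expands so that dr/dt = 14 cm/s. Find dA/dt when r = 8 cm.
224π cm²/s

A = πr²
dA/dt = 2πr · dr/dt = 2π(8)(14) = 224π cm²/s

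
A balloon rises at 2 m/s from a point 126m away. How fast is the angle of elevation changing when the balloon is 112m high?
0.008867 rad/s

tan(θ) = y/126
sec²(θ) · dθ/dt = (1/126) · dy/dt
dθ/dt = cos²(θ)/126 · 2 = 126/(126² + 112²) · 2
dθ/dt = 0.008867 rad/s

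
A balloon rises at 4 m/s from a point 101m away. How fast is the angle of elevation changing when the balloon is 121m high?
0.016263 rad/s

tan(θ) = y/101
sec²(θ) · dθ/dt = (1/101) · dy/dt
dθ/dt = cos²(θ)/101 · 4 = 101/(101² + 121²) · 4
dθ/dt = 0.016263 rad/s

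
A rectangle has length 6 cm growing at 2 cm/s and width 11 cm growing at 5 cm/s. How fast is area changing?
52 cm²/s

A = lw
dA/dt = w·dl/dt + l·dw/dt = 11·2 + 6·5 = 52 cm²/s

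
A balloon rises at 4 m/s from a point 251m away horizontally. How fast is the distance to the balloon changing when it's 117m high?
234√76690/38345 ≈ 1.69 m/s

z² = 251² + y²
z = √(251² + 117²) = √76690
dz/dt = y/z · dy/dt = 117/√76690 · 4 = 234√76690/38345 ≈ 1.69 m/s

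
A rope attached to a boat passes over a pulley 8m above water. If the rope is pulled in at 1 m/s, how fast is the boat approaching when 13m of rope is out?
13√105/105 ≈ 1.269 m/s

rope² = x² + 8²
x = √(13² - 8²) = √105
dx/dt = (rope/x) · d(rope)/dt = (13/√105) · (-1) = -13√105/105 m/s
The boat approaches at 13√105/105 ≈ 1.269 m/s.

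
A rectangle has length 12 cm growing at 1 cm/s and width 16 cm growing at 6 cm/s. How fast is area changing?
88 cm²/s

A = lw
dA/dt = w·dl/dt + l·dw/dt = 16·1 + 12·6 = 88 cm²/s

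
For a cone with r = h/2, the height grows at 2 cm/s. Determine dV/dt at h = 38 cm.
722π cm³/s

V = (1/3)π(h/2)²h = πh³/12
dV/dt = πh²/4 · 2
At h = 38: dV/dt = 722π cm³/s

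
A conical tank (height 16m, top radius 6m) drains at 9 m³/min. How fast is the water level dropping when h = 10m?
16/(25π) ≈ 0.2037 m/min

r/h = 6/16, so r = (3/8)h
V = (1/3)πr²h = (1/3)π((3/8)h)²h = (3/64)πh³
dV/dh = (9/64)πh²
dh/dt = (dV/dt)/(dV/dh) = -9/((9/64)π·10²) = -16/(25π) m/min
The level is dropping at 16/(25π) ≈ 0.2037 m/min.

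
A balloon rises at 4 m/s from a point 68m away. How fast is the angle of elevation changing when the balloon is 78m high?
0.025402 rad/s

tan(θ) = y/68
sec²(θ) · dθ/dt = (1/68) · dy/dt
dθ/dt = cos²(θ)/68 · 4 = 68/(68² + 78²) · 4
dθ/dt = 0.025402 rad/s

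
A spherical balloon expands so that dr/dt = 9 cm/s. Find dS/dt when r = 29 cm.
2088π cm²/s

S = 4πr²
dS/dt = dS/dr · dr/dt = 8πr · 9
At r = 29: dS/dt = 2088π cm²/s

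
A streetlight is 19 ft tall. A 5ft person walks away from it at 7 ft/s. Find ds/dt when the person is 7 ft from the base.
5/2 ft/s

By similar triangles: 19/(x+s) = 5/s
Solving: s = 5x/14
ds/dt = 5/14 · dx/dt = 5/14 · 7 = 5/2 ft/s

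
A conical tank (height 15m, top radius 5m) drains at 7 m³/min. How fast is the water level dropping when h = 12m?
7/(16π) ≈ 0.1393 m/min

r/h = 5/15, so r = (1/3)h
V = (1/3)πr²h = (1/3)π((1/3)h)²h = (1/27)πh³
dV/dh = (1/9)πh²
dh/dt = (dV/dt)/(dV/dh) = -7/((1/9)π·12²) = -7/(16π) m/min
The level is dropping at 7/(16π) ≈ 0.1393 m/min.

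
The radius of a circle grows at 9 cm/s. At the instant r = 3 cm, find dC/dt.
18π cm/s

C = 2πr
dC/dt = 2π · dr/dt = 2π · 9 = 18π cm/s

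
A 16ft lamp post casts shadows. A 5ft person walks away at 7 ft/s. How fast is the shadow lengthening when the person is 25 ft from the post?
35/11 ft/s

By similar triangles: 16/(x+s) = 5/s
Solving: s = 5x/11
ds/dt = 5/11 · dx/dt = 5/11 · 7 = 35/11 ft/s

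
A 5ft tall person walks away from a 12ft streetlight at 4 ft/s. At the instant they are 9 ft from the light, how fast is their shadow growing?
20/7 ft/s

By similar triangles: 12/(x+s) = 5/s
Solving: s = 5x/7
ds/dt = 5/7 · dx/dt = 5/7 · 4 = 20/7 ft/s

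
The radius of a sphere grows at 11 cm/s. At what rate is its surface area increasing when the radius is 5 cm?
440π cm²/s

S = 4πr²
dS/dt = dS/dr · dr/dt = 8πr · 11
At r = 5: dS/dt = 440π cm²/s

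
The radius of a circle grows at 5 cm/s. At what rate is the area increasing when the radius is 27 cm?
270π cm²/s

A = πr²
dA/dt = 2πr · dr/dt = 2π(27)(5) = 270π cm²/s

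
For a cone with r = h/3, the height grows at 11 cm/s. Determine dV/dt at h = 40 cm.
17600π/9 cm³/s

V = (1/3)π(h/3)²h = πh³/27
dV/dt = πh²/9 · 11
At h = 40: dV/dt = 17600π/9 cm³/s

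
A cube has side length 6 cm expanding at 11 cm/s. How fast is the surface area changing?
792 cm²/s

A = 6s²
dA/dt = 12s · ds/dt = 12·6·11 = 792 cm²/s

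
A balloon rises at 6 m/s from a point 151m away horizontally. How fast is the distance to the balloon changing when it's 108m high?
648√34465/34465 ≈ 3.49 m/s

z² = 151² + y²
z = √(151² + 108²) = √34465
dz/dt = y/z · dy/dt = 108/√34465 · 6 = 648√34465/34465 ≈ 3.49 m/s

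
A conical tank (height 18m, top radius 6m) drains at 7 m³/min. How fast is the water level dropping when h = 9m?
7/(9π) ≈ 0.2476 m/min

r/h = 6/18, so r = (1/3)h
V = (1/3)πr²h = (1/3)π((1/3)h)²h = (1/27)πh³
dV/dh = (1/9)πh²
dh/dt = (dV/dt)/(dV/dh) = -7/((1/9)π·9²) = -7/(9π) m/min
The level is dropping at 7/(9π) ≈ 0.2476 m/min.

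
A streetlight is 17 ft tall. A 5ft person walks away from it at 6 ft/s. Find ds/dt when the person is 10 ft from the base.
5/2 ft/s

By similar triangles: 17/(x+s) = 5/s
Solving: s = 5x/12
ds/dt = 5/12 · dx/dt = 5/12 · 6 = 5/2 ft/s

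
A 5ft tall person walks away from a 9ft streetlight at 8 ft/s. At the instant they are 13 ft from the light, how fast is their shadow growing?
10 ft/s

By similar triangles: 9/(x+s) = 5/s
Solving: s = 5x/4
ds/dt = 5/4 · dx/dt = 5/4 · 8 = 10 ft/s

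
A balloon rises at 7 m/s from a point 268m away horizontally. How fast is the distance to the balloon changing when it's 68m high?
119√4778/4778 ≈ 1.722 m/s

z² = 268² + y²
z = √(268² + 68²) = 4√4778
dz/dt = y/z · dy/dt = 68/(4√4778) · 7 = 119√4778/4778 ≈ 1.722 m/s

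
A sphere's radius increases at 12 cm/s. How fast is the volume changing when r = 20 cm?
19200π cm³/s

V = (4/3)πr³
dV/dt = dV/dr · dr/dt = 4πr² · 12
At r = 20: dV/dt = 19200π cm³/s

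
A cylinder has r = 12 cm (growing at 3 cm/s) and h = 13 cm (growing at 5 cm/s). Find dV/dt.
1656π cm³/s

V = πr²h
dV/dt = 2πrh·dr/dt + πr²·dh/dt
= 2π(12)(13)(3) + π(12)²(5)
= 1656π cm³/s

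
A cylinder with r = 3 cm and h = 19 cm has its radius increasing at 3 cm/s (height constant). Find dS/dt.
150π cm²/s

S = 2πrh + 2πr² (lateral + bases)
dS/dt = (2πh + 4πr)·dr/dt = (2π·19 + 4π·3)·3
= 150π cm²/s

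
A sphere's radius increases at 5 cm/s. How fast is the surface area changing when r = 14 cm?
560π cm²/s

S = 4πr²
dS/dt = dS/dr · dr/dt = 8πr · 5
At r = 14: dS/dt = 560π cm²/s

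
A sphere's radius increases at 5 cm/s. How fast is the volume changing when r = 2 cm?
80π cm³/s

V = (4/3)πr³
dV/dt = dV/dr · dr/dt = 4πr² · 5
At r = 2: dV/dt = 80π cm³/s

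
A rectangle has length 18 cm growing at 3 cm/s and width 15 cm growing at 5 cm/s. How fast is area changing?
135 cm²/s

A = lw
dA/dt = w·dl/dt + l·dw/dt = 15·3 + 18·5 = 135 cm²/s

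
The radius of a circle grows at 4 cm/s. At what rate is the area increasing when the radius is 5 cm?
40π cm²/s

A = πr²
dA/dt = 2πr · dr/dt = 2π(5)(4) = 40π cm²/s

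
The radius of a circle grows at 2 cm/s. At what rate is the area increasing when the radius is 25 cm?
100π cm²/s

A = πr²
dA/dt = 2πr · dr/dt = 2π(25)(2) = 100π cm²/s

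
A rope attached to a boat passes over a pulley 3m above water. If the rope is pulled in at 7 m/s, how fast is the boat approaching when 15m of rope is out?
35√6/12 ≈ 7.144 m/s

rope² = x² + 3²
x = √(15² - 3²) = 6√6
dx/dt = (rope/x) · d(rope)/dt = (15/(6√6)) · (-7) = -35√6/12 m/s
The boat approaches at 35√6/12 ≈ 7.144 m/s.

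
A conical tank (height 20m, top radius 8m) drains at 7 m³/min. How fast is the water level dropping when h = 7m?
25/(28π) ≈ 0.2842 m/min

r/h = 8/20, so r = (2/5)h
V = (1/3)πr²h = (1/3)π((2/5)h)²h = (4/75)πh³
dV/dh = (4/25)πh²
dh/dt = (dV/dt)/(dV/dh) = -7/((4/25)π·7²) = -25/(28π) m/min
The level is dropping at 25/(28π) ≈ 0.2842 m/min.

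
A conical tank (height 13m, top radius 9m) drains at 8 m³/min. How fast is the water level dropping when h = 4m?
169/(162π) ≈ 0.3321 m/min

r/h = 9/13, so r = (9/13)h
V = (1/3)πr²h = (1/3)π((9/13)h)²h = (27/169)πh³
dV/dh = (81/169)πh²
dh/dt = (dV/dt)/(dV/dh) = -8/((81/169)π·4²) = -169/(162π) m/min
The level is dropping at 169/(162π) ≈ 0.3321 m/min.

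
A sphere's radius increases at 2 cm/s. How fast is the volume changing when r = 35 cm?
9800π cm³/s

V = (4/3)πr³
dV/dt = dV/dr · dr/dt = 4πr² · 2
At r = 35: dV/dt = 9800π cm³/s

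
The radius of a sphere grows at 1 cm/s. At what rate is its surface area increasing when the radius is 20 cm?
160π cm²/s

S = 4πr²
dS/dt = dS/dr · dr/dt = 8πr · 1
At r = 20: dS/dt = 160π cm²/s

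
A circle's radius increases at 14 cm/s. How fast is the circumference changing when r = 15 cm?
28π cm/s

C = 2πr
dC/dt = 2π · dr/dt = 2π · 14 = 28π cm/s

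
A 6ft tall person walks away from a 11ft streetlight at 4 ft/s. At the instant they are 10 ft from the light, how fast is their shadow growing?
24/5 ft/s

By similar triangles: 11/(x+s) = 6/s
Solving: s = 6x/5
ds/dt = 6/5 · dx/dt = 6/5 · 4 = 24/5 ft/s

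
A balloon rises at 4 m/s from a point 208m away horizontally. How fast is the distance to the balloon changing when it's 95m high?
380√52289/52289 ≈ 1.662 m/s

z² = 208² + y²
z = √(208² + 95²) = √52289
dz/dt = y/z · dy/dt = 95/√52289 · 4 = 380√52289/52289 ≈ 1.662 m/s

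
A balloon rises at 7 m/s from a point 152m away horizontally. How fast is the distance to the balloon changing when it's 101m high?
707√33305/33305 ≈ 3.874 m/s

z² = 152² + y²
z = √(152² + 101²) = √33305
dz/dt = y/z · dy/dt = 101/√33305 · 7 = 707√33305/33305 ≈ 3.874 m/s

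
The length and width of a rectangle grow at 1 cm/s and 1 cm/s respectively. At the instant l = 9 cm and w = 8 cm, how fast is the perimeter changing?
4 cm/s

P = 2(l + w)
dP/dt = 2(dl/dt + dw/dt) = 2(1 + 1) = 4 cm/s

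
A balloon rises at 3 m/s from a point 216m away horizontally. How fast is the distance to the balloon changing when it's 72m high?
3√10/10 ≈ 0.9487 m/s

z² = 216² + y²
z = √(216² + 72²) = 72√10
dz/dt = y/z · dy/dt = 72/(72√10) · 3 = 3√10/10 ≈ 0.9487 m/s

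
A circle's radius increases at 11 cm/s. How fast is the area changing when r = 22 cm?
484π cm²/s

A = πr²
dA/dt = 2πr · dr/dt = 2π(22)(11) = 484π cm²/s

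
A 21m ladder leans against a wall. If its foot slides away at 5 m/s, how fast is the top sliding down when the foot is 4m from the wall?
4√17/17 ≈ 0.9701 m/s

x² + y² = 21²
2x·dx/dt + 2y·dy/dt = 0
dy/dt = -x/y · dx/dt = -4/(5√17) · 5 = -4√17/17 m/s
The top is descending at 4√17/17 ≈ 0.9701 m/s.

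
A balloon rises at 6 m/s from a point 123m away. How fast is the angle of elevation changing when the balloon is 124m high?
0.024193 rad/s

tan(θ) = y/123
sec²(θ) · dθ/dt = (1/123) · dy/dt
dθ/dt = cos²(θ)/123 · 6 = 123/(123² + 124²) · 6
dθ/dt = 0.024193 rad/s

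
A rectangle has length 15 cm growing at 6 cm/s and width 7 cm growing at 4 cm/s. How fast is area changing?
102 cm²/s

A = lw
dA/dt = w·dl/dt + l·dw/dt = 7·6 + 15·4 = 102 cm²/s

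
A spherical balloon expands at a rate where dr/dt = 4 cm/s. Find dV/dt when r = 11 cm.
1936π cm³/s

V = (4/3)πr³
dV/dt = dV/dr · dr/dt = 4πr² · 4
At r = 11: dV/dt = 1936π cm³/s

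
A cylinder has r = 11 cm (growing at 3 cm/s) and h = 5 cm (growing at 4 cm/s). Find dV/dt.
814π cm³/s

V = πr²h
dV/dt = 2πrh·dr/dt + πr²·dh/dt
= 2π(11)(5)(3) + π(11)²(4)
= 814π cm³/s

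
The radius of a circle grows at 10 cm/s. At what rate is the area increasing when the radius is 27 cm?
540π cm²/s

A = πr²
dA/dt = 2πr · dr/dt = 2π(27)(10) = 540π cm²/s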